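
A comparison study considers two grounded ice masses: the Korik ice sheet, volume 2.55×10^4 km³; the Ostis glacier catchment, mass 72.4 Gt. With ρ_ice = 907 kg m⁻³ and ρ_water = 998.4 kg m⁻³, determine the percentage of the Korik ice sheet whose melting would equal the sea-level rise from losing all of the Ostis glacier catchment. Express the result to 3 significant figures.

≈ 0.313 %

Equal sea-level rise means equal mass of meltwater, i.e. equal mass of ice lost.
Ice mass of Ostis: 7.240×10^13 kg; ice mass of Korik: 2.313×10^16 kg.
Fraction required = 7.240×10^13 / 2.313×10^16 = 3.13×10^-3 → 0.313 %.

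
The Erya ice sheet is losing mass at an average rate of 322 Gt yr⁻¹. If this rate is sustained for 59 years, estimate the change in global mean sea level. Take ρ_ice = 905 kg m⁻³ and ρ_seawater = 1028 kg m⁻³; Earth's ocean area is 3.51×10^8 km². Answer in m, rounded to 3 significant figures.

Total mass lost = 322 Gt/yr × 59 yr = 1.900×10^4 Gt = 1.900×10^16 kg.
ρ_w = 1028 kg m⁻³, so water volume = 1.900×10^16 / 1028 = 1.848×10^13 m³.
Δh = 1.848×10^13 / 3.51×10^14 = 0.0527 m.

≈ 0.0527 m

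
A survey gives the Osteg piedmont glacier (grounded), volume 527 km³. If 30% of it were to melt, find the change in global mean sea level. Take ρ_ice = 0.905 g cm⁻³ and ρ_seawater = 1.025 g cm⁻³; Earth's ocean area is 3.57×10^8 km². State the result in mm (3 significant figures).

≈ 0.391 mm

Osteg: 0.3 × 527 km³ × (905/1025) = 139.6 km³ of water.
Spread over 3.57×10^14 m² of ocean, Δh = 1.396×10^11 / 3.57×10^14 = 3.91×10^-4 m = 0.391 mm.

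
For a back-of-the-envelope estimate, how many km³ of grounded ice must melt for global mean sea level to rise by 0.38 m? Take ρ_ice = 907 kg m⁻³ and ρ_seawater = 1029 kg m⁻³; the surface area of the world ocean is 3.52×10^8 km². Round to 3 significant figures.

Required water volume = Δh × A = 0.38 m × 3.52×10^14 m² = 1.338×10^14 m³ = 1.338×10^5 km³.
Ice volume = water volume × ρ_w/ρ_ice = 1.338×10^5 × 1029/907 = 1.52×10^5 km³.

≈ 1.52×10^5 km³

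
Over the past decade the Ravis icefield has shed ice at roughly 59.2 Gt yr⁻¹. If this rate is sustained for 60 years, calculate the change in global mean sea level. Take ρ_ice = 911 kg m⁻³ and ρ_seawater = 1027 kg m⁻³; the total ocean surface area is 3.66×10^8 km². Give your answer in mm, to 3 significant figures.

Total mass lost = 59.2 Gt/yr × 60 yr = 3552 Gt = 3.552×10^15 kg.
ρ_w = 1027 kg m⁻³, so water volume = 3.552×10^15 / 1027 = 3.459×10^12 m³.
Δh = 3.459×10^12 / 3.66×10^14 = 9.45×10^-3 m = 9.45 mm.

≈ 9.45 mm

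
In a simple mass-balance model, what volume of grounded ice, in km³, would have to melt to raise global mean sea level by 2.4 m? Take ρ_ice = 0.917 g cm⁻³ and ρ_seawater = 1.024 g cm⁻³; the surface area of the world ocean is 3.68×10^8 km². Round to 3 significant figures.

≈ 9.86×10^5 km³

Required water volume = Δh × A = 2.4 m × 3.68×10^14 m² = 8.832×10^14 m³ = 8.832×10^5 km³.
Ice volume = water volume × ρ_w/ρ_ice = 8.832×10^5 × 1024/917 = 9.86×10^5 km³.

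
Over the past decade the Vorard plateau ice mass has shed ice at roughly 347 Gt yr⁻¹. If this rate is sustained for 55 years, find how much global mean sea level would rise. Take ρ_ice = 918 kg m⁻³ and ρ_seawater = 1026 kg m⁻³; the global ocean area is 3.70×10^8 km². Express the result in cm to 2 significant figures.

Total mass lost = 347 Gt/yr × 55 yr = 1.908×10^4 Gt = 1.908×10^16 kg.
ρ_w = 1026 kg m⁻³, so water volume = 1.908×10^16 / 1026 = 1.860×10^13 m³.
Δh = 1.860×10^13 / 3.70×10^14 = 0.0503 m = 5.0 cm.

≈ 5.0 cm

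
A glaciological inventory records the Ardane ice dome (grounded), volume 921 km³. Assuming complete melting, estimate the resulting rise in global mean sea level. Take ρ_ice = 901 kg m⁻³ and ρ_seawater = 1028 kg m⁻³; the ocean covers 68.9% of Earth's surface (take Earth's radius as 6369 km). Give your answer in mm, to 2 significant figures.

Ardane: 921 km³ × (901/1028) = 807.2 km³ of water.
Spread over 3.51×10^14 m² of ocean, Δh = 8.072×10^11 / 3.51×10^14 = 2.30×10^-3 m = 2.3 mm.

≈ 2.3 mm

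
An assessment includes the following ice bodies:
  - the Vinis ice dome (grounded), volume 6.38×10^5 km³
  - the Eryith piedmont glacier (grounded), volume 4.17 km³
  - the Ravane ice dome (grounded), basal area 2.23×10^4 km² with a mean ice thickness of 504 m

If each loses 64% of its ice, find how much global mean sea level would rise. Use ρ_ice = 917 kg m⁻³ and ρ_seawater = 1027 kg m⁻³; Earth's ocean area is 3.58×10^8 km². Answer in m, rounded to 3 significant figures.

≈ 1.04 m

Vinis: 0.64 × 6.38×10^5 km³ × (917/1027) = 3.646×10^5 km³ of water.
Eryith: 0.64 × 4.17 km³ × (917/1027) = 2.383 km³ of water.
Ravane: ice volume = 2.23×10^4 km² × 504 m = 1.124×10^4 km³; 0.64 × 1.124×10^4 × (917/1027) = 6423 km³ of water.
Total added water ≈ 3.710×10^14 m³ over 3.58×10^14 m² → Δh = 1.04 m.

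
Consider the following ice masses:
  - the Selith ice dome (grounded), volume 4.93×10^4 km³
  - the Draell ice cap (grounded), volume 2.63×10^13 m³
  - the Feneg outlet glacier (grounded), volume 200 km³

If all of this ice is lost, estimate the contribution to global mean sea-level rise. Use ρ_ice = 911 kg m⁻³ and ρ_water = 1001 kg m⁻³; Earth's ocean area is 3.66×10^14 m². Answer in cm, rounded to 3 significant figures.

Selith: 4.93×10^4 km³ × (911/1001) = 4.487×10^4 km³ of water.
Draell: 2.63×10^13 m³ × (911/1001) = 2.394×10^13 m³ of water.
Feneg: 200 km³ × (911/1001) = 182.0 km³ of water.
Total added water ≈ 6.898×10^13 m³ over 3.66×10^14 m² → Δh = 0.188 m = 18.8 cm.

≈ 18.8 cm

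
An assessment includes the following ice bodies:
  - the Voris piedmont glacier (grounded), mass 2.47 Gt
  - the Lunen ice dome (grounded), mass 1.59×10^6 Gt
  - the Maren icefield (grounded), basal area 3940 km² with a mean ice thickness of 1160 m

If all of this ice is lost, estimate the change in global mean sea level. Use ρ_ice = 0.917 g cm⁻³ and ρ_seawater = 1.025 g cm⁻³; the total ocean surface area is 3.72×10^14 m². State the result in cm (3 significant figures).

≈ 418 cm

Voris: 2.47 Gt = 2.470×10^12 kg; dividing by ρ_w = 1.025 g cm⁻³ = 1025 kg m⁻³ gives 2.410×10^9 m³ of water.
Lunen: 1.59×10^6 Gt = 1.590×10^18 kg; dividing by ρ_w = 1025 kg m⁻³ gives 1.551×10^15 m³ of water.
Maren: ice volume = 3940 km² × 1160 m = 4570 km³; 4570 × (917/1025) = 4089 km³ of water.
Total added water ≈ 1.555×10^15 m³ over 3.72×10^14 m² → Δh = 4.18 m = 418 cm.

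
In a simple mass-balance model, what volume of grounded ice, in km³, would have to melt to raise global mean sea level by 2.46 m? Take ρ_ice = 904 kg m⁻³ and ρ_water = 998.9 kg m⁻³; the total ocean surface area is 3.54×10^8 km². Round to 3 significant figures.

Required water volume = Δh × A = 2.46 m × 3.54×10^14 m² = 8.708×10^14 m³ = 8.708×10^5 km³.
Ice volume = water volume × ρ_w/ρ_ice = 8.708×10^5 × 998.9/904 = 9.62×10^5 km³.

≈ 9.62×10^5 km³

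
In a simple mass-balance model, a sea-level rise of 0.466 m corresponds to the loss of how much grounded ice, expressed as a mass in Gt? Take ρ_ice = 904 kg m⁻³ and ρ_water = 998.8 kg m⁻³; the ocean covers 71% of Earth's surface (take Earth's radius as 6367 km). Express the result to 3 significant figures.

≈ 1.68×10^5 Gt

Required water volume = Δh × A = 0.466 m × 3.62×10^14 m² = 1.685×10^14 m³.
ρ_w = 998.8 kg m⁻³, so the mass of water = 1.685×10^14 m³ × 998.8 kg m⁻³ = 1.683×10^17 kg = 1.68×10^5 Gt (and the same mass of ice, by conservation).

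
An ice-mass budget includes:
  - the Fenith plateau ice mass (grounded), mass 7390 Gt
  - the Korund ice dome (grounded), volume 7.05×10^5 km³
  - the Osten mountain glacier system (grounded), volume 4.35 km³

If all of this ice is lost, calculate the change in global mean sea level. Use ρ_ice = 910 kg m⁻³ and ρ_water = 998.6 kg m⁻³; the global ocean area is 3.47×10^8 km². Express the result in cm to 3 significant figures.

≈ 187 cm

Fenith: 7390 Gt = 7.390×10^15 kg; dividing by ρ_w = 998.6 kg m⁻³ gives 7.400×10^12 m³ of water.
Korund: 7.05×10^5 km³ × (910/998.6) = 6.424×10^5 km³ of water.
Osten: 4.35 km³ × (910/998.6) = 3.964 km³ of water.
Total added water ≈ 6.499×10^14 m³ over 3.47×10^14 m² → Δh = 1.87 m = 187 cm.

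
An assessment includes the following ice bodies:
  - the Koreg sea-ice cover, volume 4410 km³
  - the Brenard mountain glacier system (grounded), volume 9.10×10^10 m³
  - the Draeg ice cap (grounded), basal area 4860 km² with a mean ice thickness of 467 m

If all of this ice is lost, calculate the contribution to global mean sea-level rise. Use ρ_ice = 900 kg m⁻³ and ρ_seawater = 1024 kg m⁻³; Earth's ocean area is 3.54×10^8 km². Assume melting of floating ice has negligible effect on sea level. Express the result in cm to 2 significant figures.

≈ 0.59 cm

The Koreg sea-ice cover is floating and already displaces its own weight of water, so its melt adds essentially nothing to sea level.
Brenard: 9.10×10^10 m³ × (900/1024) = 7.998×10^10 m³ of water.
Draeg: ice volume = 4860 km² × 467 m = 2270 km³; 2270 × (900/1024) = 1995 km³ of water.
Total added water ≈ 2.075×10^12 m³ over 3.54×10^14 m² → Δh = 5.86×10^-3 m = 0.59 cm.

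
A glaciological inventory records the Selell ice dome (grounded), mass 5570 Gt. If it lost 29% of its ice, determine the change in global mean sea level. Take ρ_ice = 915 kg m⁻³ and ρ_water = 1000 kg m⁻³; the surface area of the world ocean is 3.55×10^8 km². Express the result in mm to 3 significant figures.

Selell: 0.29 × 5570 Gt = 1.615×10^15 kg; dividing by ρ_w = 1000 kg m⁻³ gives 1.615×10^12 m³ of water.
Spread over 3.55×10^14 m² of ocean, Δh = 1.615×10^12 / 3.55×10^14 = 4.55×10^-3 m = 4.55 mm.

≈ 4.55 mm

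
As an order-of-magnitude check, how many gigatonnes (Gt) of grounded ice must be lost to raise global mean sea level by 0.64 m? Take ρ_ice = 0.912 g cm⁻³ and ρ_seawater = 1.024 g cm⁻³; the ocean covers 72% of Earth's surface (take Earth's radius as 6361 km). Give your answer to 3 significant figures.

Required water volume = Δh × A = 0.64 m × 3.66×10^14 m² = 2.343×10^14 m³.
ρ_w = 1.024 g cm⁻³ = 1024 kg m⁻³, so the mass of water = 2.343×10^14 m³ × 1024 kg m⁻³ = 2.399×10^17 kg = 2.40×10^5 Gt (and the same mass of ice, by conservation).

≈ 2.40×10^5 Gt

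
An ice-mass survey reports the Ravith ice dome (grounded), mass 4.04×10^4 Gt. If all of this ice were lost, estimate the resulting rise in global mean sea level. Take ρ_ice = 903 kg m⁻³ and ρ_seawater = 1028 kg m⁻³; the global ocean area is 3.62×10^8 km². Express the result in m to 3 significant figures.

Ravith: 4.04×10^4 Gt = 4.040×10^16 kg; dividing by ρ_w = 1028 kg m⁻³ gives 3.930×10^13 m³ of water.
Spread over 3.62×10^14 m² of ocean, Δh = 3.930×10^13 / 3.62×10^14 = 0.109 m.

≈ 0.109 m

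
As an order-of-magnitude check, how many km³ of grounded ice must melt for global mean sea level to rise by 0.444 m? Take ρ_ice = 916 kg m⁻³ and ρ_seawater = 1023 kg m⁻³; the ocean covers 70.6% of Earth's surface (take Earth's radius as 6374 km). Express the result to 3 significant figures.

Required water volume = Δh × A = 0.444 m × 3.60×10^14 m² = 1.600×10^14 m³ = 1.600×10^5 km³.
Ice volume = water volume × ρ_w/ρ_ice = 1.600×10^5 × 1023/916 = 1.79×10^5 km³.

≈ 1.79×10^5 km³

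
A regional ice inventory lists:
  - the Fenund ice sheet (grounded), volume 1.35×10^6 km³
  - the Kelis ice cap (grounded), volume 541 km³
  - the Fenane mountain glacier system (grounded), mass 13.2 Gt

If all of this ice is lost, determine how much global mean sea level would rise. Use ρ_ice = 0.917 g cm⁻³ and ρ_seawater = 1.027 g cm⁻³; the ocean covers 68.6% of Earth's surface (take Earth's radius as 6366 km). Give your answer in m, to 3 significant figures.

≈ 3.45 m

Fenund: 1.35×10^6 km³ × (917/1027) = 1.205×10^6 km³ of water.
Kelis: 541 km³ × (917/1027) = 483.1 km³ of water.
Fenane: 13.2 Gt = 1.320×10^13 kg; dividing by ρ_w = 1.027 g cm⁻³ = 1027 kg m⁻³ gives 1.285×10^10 m³ of water.
Total added water ≈ 1.206×10^15 m³ over 3.49×10^14 m² → Δh = 3.45 m.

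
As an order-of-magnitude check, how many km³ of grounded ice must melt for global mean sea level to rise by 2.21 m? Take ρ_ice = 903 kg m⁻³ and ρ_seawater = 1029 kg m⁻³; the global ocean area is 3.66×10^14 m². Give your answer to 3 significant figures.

Required water volume = Δh × A = 2.21 m × 3.66×10^14 m² = 8.089×10^14 m³ = 8.089×10^5 km³.
Ice volume = water volume × ρ_w/ρ_ice = 8.089×10^5 × 1029/903 = 9.22×10^5 km³.

≈ 9.22×10^5 km³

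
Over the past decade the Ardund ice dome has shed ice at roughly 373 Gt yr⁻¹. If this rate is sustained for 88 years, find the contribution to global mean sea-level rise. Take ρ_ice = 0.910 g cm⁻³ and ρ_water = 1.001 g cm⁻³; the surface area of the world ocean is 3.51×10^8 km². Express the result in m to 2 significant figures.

Total mass lost = 373 Gt/yr × 88 yr = 3.282×10^4 Gt = 3.282×10^16 kg.
ρ_w = 1.001 g cm⁻³ = 1001 kg m⁻³, so water volume = 3.282×10^16 / 1001 = 3.279×10^13 m³.
Δh = 3.279×10^13 / 3.51×10^14 = 0.0934 m.

≈ 0.093 m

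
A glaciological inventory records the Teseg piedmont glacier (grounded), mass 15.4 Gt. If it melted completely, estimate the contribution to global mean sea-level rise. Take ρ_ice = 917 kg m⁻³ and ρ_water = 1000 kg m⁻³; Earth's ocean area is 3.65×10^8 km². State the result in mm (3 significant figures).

Teseg: 15.4 Gt = 1.540×10^13 kg; dividing by ρ_w = 1000 kg m⁻³ gives 1.540×10^10 m³ of water.
Spread over 3.65×10^14 m² of ocean, Δh = 1.540×10^10 / 3.65×10^14 = 4.22×10^-5 m = 0.0422 mm.

≈ 0.0422 mm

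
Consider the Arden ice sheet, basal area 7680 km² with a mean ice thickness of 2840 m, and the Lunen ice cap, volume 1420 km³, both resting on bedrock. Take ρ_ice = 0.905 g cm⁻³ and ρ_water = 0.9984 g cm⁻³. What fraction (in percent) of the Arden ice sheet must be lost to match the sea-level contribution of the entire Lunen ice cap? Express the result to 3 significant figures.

≈ 6.51 %

Equal sea-level rise means equal mass of meltwater, i.e. equal mass of ice lost.
Ice mass of Lunen: 1.285×10^15 kg; ice mass of Arden: 1.974×10^16 kg.
Fraction required = 1.285×10^15 / 1.974×10^16 = 0.0651 → 6.51 %.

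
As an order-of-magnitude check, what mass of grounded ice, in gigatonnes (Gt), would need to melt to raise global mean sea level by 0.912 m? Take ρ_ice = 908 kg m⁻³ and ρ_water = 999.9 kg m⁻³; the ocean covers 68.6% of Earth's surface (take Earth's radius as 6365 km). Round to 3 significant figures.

≈ 3.18×10^5 Gt

Required water volume = Δh × A = 0.912 m × 3.49×10^14 m² = 3.185×10^14 m³.
ρ_w = 999.9 kg m⁻³, so the mass of water = 3.185×10^14 m³ × 999.9 kg m⁻³ = 3.185×10^17 kg = 3.18×10^5 Gt (and the same mass of ice, by conservation).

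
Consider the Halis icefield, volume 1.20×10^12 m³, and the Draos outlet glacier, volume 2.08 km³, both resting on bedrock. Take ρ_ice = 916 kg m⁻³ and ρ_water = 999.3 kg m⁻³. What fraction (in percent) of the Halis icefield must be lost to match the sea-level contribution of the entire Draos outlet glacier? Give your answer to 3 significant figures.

Equal sea-level rise means equal mass of meltwater, i.e. equal mass of ice lost.
Ice mass of Draos: 1.905×10^12 kg; ice mass of Halis: 1.099×10^15 kg.
Fraction required = 1.905×10^12 / 1.099×10^15 = 1.73×10^-3 → 0.173 %.

≈ 0.173 %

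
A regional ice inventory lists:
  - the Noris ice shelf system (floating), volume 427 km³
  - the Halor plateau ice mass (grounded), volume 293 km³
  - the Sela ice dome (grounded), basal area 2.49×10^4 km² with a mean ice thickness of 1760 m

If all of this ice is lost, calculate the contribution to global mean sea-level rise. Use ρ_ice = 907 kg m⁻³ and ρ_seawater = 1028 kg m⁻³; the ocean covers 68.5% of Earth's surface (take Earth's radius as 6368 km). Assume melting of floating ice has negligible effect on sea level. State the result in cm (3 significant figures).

The Noris ice shelf system is floating and already displaces its own weight of water, so its melt adds essentially nothing to sea level.
Halor: 293 km³ × (907/1028) = 258.5 km³ of water.
Sela: ice volume = 2.49×10^4 km² × 1760 m = 4.382×10^4 km³; 4.382×10^4 × (907/1028) = 3.867×10^4 km³ of water.
Total added water ≈ 3.892×10^13 m³ over 3.49×10^14 m² → Δh = 0.112 m = 11.2 cm.

≈ 11.2 cm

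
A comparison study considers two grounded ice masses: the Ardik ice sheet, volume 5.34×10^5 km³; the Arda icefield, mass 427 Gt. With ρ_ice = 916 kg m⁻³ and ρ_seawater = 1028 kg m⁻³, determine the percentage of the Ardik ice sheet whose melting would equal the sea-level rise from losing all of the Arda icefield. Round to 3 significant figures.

≈ 0.0873 %

Equal sea-level rise means equal mass of meltwater, i.e. equal mass of ice lost.
Ice mass of Arda: 4.270×10^14 kg; ice mass of Ardik: 4.891×10^17 kg.
Fraction required = 4.270×10^14 / 4.891×10^17 = 8.73×10^-4 → 0.0873 %.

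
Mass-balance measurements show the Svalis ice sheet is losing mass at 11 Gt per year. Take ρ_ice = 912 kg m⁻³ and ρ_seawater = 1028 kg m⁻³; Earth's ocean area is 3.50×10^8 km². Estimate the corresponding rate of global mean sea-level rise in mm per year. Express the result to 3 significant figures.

ρ_w = 1028 kg m⁻³. Annual water volume added = 11 Gt / ρ_w = 1.100×10^13 kg / 1028 kg m⁻³ = 1.070×10^10 m³.
Δh per year = 1.070×10^10 / 3.50×10^14 = 3.06×10^-5 m = 0.0306 mm.

≈ 0.0306 mm/yr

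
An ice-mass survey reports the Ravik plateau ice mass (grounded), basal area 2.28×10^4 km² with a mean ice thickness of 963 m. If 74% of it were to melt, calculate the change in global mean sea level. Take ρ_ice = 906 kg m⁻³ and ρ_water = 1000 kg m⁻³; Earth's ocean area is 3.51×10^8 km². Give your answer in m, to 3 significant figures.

≈ 0.0419 m

Ravik: ice volume = 2.28×10^4 km² × 963 m = 2.196×10^4 km³; 0.74 × 2.196×10^4 × (906/1000) = 1.472×10^4 km³ of water.
Spread over 3.51×10^14 m² of ocean, Δh = 1.472×10^13 / 3.51×10^14 = 0.0419 m.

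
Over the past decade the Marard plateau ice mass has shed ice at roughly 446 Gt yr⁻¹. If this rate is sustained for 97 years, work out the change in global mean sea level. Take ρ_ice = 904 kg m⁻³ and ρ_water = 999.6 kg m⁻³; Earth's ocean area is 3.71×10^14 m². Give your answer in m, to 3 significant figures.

≈ 0.117 m

Total mass lost = 446 Gt/yr × 97 yr = 4.326×10^4 Gt = 4.326×10^16 kg.
ρ_w = 999.6 kg m⁻³, so water volume = 4.326×10^16 / 999.6 = 4.328×10^13 m³.
Δh = 4.328×10^13 / 3.71×10^14 = 0.117 m.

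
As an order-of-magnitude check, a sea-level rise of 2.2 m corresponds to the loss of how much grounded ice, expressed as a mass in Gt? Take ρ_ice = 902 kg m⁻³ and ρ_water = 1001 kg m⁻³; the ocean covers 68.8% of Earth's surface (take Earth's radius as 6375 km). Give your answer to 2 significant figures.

≈ 7.7×10^5 Gt

Required water volume = Δh × A = 2.2 m × 3.51×10^14 m² = 7.730×10^14 m³.
ρ_w = 1001 kg m⁻³, so the mass of water = 7.730×10^14 m³ × 1001 kg m⁻³ = 7.738×10^17 kg = 7.7×10^5 Gt (and the same mass of ice, by conservation).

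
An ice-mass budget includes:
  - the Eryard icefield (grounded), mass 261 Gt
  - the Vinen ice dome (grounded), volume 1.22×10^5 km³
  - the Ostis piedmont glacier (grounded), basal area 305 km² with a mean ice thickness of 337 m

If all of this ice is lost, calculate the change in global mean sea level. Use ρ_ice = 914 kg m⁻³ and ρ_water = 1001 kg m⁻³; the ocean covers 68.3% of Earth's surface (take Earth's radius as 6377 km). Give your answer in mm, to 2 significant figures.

Eryard: 261 Gt = 2.610×10^14 kg; dividing by ρ_w = 1001 kg m⁻³ gives 2.607×10^11 m³ of water.
Vinen: 1.22×10^5 km³ × (914/1001) = 1.114×10^5 km³ of water.
Ostis: ice volume = 305 km² × 337 m = 102.8 km³; 102.8 × (914/1001) = 93.85 km³ of water.
Total added water ≈ 1.118×10^14 m³ over 3.49×10^14 m² → Δh = 0.320 m = 320 mm.

≈ 320 mm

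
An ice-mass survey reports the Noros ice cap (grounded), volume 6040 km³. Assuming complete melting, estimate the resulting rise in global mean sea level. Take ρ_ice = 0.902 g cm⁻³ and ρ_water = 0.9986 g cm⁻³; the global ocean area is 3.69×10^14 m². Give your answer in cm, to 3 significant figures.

Noros: 6040 km³ × (902/998.6) = 5456 km³ of water.
Spread over 3.69×10^14 m² of ocean, Δh = 5.456×10^12 / 3.69×10^14 = 0.0148 m = 1.48 cm.

≈ 1.48 cm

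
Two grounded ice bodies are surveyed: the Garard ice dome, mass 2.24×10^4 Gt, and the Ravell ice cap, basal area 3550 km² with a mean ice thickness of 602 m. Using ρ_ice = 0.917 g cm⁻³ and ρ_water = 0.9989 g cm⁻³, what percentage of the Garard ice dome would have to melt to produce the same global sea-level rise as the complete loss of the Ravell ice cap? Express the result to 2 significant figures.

≈ 8.7 %

Equal sea-level rise means equal mass of meltwater, i.e. equal mass of ice lost.
Ice mass of Ravell: 1.960×10^15 kg; ice mass of Garard: 2.240×10^16 kg.
Fraction required = 1.960×10^15 / 2.240×10^16 = 0.0875 → 8.7 %.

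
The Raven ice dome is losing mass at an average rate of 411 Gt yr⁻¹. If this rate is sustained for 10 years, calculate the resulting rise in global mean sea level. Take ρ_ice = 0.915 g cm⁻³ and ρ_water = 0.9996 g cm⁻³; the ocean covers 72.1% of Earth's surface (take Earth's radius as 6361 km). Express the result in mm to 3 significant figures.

Total mass lost = 411 Gt/yr × 10 yr = 4110 Gt = 4.110×10^15 kg.
ρ_w = 0.9996 g cm⁻³ = 999.6 kg m⁻³, so water volume = 4.110×10^15 / 999.6 = 4.112×10^12 m³.
Δh = 4.112×10^12 / 3.67×10^14 = 0.0112 m = 11.2 mm.

≈ 11.2 mm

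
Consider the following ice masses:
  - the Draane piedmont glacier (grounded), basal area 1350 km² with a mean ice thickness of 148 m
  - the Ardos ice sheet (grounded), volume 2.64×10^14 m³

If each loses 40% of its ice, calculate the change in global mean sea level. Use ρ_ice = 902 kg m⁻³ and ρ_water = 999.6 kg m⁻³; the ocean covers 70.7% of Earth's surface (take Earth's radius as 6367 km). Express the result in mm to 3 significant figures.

≈ 265 mm

Draane: ice volume = 1350 km² × 148 m = 199.8 km³; 0.4 × 199.8 × (902/999.6) = 72.12 km³ of water.
Ardos: 0.4 × 2.64×10^14 m³ × (902/999.6) = 9.529×10^13 m³ of water.
Total added water ≈ 9.536×10^13 m³ over 3.60×10^14 m² → Δh = 0.265 m = 265 mm.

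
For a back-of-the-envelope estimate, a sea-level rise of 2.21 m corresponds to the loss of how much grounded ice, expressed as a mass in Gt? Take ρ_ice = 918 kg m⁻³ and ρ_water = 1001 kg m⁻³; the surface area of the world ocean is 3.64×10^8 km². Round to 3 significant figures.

≈ 8.05×10^5 Gt

Required water volume = Δh × A = 2.21 m × 3.64×10^14 m² = 8.044×10^14 m³.
ρ_w = 1001 kg m⁻³, so the mass of water = 8.044×10^14 m³ × 1001 kg m⁻³ = 8.052×10^17 kg = 8.05×10^5 Gt (and the same mass of ice, by conservation).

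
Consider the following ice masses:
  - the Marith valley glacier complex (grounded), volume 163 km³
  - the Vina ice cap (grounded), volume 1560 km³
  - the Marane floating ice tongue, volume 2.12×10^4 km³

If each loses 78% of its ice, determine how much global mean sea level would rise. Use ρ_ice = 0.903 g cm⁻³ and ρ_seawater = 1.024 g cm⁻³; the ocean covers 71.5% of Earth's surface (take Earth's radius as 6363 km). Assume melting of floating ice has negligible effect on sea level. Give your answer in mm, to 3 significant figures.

≈ 3.26 mm

Marith: 0.78 × 163 km³ × (903/1024) = 112.1 km³ of water.
Vina: 0.78 × 1560 km³ × (903/1024) = 1073 km³ of water.
The Marane floating ice tongue is floating and already displaces its own weight of water, so its melt adds essentially nothing to sea level.
Total added water ≈ 1.185×10^12 m³ over 3.64×10^14 m² → Δh = 3.26×10^-3 m = 3.26 mm.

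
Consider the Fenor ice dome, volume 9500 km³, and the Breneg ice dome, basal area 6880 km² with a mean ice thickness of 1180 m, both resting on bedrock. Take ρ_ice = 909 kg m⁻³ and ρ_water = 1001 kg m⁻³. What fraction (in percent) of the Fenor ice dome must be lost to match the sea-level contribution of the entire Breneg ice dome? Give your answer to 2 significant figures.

≈ 85 %

Equal sea-level rise means equal mass of meltwater, i.e. equal mass of ice lost.
Ice mass of Breneg: 7.380×10^15 kg; ice mass of Fenor: 8.636×10^15 kg.
Fraction required = 7.380×10^15 / 8.636×10^15 = 0.855 → 85 %.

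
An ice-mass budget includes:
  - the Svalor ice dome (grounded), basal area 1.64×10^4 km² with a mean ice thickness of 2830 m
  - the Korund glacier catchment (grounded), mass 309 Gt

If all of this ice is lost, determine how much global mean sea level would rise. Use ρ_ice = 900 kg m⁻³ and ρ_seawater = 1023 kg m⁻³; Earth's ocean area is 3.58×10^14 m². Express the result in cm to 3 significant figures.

≈ 11.5 cm

Svalor: ice volume = 1.64×10^4 km² × 2830 m = 4.641×10^4 km³; 4.641×10^4 × (900/1023) = 4.083×10^4 km³ of water.
Korund: 309 Gt = 3.090×10^14 kg; dividing by ρ_w = 1023 kg m⁻³ gives 3.021×10^11 m³ of water.
Total added water ≈ 4.113×10^13 m³ over 3.58×10^14 m² → Δh = 0.115 m = 11.5 cm.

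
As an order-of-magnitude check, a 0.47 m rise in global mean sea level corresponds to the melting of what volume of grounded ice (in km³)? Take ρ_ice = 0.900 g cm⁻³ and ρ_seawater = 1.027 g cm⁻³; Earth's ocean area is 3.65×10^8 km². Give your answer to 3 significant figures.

Required water volume = Δh × A = 0.47 m × 3.65×10^14 m² = 1.716×10^14 m³ = 1.716×10^5 km³.
Ice volume = water volume × ρ_w/ρ_ice = 1.716×10^5 × 1027/900 = 1.96×10^5 km³.

≈ 1.96×10^5 km³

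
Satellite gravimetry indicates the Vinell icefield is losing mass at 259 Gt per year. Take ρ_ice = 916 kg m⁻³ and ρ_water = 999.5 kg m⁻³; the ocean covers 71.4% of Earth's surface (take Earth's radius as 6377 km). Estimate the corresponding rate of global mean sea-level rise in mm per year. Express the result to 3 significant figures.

≈ 0.710 mm/yr

ρ_w = 999.5 kg m⁻³. Annual water volume added = 259 Gt / ρ_w = 2.590×10^14 kg / 999.5 kg m⁻³ = 2.591×10^11 m³.
Δh per year = 2.591×10^11 / 3.65×10^14 = 7.10×10^-4 m = 0.710 mm.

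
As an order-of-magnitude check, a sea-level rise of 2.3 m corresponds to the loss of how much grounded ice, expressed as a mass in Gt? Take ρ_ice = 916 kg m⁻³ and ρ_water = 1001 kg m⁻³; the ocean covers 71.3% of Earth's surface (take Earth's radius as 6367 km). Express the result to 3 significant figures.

≈ 8.36×10^5 Gt

Required water volume = Δh × A = 2.3 m × 3.63×10^14 m² = 8.354×10^14 m³.
ρ_w = 1001 kg m⁻³, so the mass of water = 8.354×10^14 m³ × 1001 kg m⁻³ = 8.362×10^17 kg = 8.36×10^5 Gt (and the same mass of ice, by conservation).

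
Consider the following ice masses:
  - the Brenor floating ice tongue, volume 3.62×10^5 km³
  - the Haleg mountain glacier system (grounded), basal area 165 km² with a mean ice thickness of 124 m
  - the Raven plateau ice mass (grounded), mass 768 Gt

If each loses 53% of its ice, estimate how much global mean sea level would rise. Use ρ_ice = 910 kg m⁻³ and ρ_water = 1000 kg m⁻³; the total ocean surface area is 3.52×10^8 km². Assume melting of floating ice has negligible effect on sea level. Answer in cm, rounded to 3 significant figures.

≈ 0.118 cm

The Brenor floating ice tongue is floating and already displaces its own weight of water, so its melt adds essentially nothing to sea level.
Haleg: ice volume = 165 km² × 124 m = 20.46 km³; 0.53 × 20.46 × (910/1000) = 9.868 km³ of water.
Raven: 0.53 × 768 Gt = 4.070×10^14 kg; dividing by ρ_w = 1000 kg m⁻³ gives 4.070×10^11 m³ of water.
Total added water ≈ 4.169×10^11 m³ over 3.52×10^14 m² → Δh = 1.18×10^-3 m = 0.118 cm.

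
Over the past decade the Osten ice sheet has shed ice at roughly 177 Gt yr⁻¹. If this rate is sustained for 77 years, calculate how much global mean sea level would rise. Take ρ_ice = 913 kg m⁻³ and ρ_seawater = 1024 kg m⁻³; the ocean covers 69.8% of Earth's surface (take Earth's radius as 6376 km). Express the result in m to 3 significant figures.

Total mass lost = 177 Gt/yr × 77 yr = 1.363×10^4 Gt = 1.363×10^16 kg.
ρ_w = 1024 kg m⁻³, so water volume = 1.363×10^16 / 1024 = 1.331×10^13 m³.
Δh = 1.331×10^13 / 3.57×10^14 = 0.0373 m.

≈ 0.0373 m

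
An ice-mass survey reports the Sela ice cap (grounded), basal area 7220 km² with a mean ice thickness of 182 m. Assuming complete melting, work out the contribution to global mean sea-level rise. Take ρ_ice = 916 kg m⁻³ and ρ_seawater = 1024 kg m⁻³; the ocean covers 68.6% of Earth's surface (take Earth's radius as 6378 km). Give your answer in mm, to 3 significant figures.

≈ 3.35 mm

Sela: ice volume = 7220 km² × 182 m = 1314 km³; 1314 × (916/1024) = 1175 km³ of water.
Spread over 3.51×10^14 m² of ocean, Δh = 1.175×10^12 / 3.51×10^14 = 3.35×10^-3 m = 3.35 mm.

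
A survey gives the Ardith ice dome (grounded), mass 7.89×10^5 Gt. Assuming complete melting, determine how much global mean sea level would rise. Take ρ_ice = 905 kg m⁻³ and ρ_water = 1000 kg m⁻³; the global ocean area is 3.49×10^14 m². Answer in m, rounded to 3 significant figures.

Ardith: 7.89×10^5 Gt = 7.890×10^17 kg; dividing by ρ_w = 1000 kg m⁻³ gives 7.890×10^14 m³ of water.
Spread over 3.49×10^14 m² of ocean, Δh = 7.890×10^14 / 3.49×10^14 = 2.26 m.

≈ 2.26 m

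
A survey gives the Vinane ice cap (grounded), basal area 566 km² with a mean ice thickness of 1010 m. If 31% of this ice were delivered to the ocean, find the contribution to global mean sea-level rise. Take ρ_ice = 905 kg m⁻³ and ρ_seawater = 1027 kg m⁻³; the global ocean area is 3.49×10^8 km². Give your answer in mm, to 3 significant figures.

Vinane: ice volume = 566 km² × 1010 m = 571.7 km³; 0.31 × 571.7 × (905/1027) = 156.2 km³ of water.
Spread over 3.49×10^14 m² of ocean, Δh = 1.562×10^11 / 3.49×10^14 = 4.47×10^-4 m = 0.447 mm.

≈ 0.447 mm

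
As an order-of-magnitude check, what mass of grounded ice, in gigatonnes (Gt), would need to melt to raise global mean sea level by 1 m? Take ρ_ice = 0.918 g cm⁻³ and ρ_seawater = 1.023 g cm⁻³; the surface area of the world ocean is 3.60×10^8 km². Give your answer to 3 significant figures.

Required water volume = Δh × A = 1 m × 3.60×10^14 m² = 3.600×10^14 m³.
ρ_w = 1.023 g cm⁻³ = 1023 kg m⁻³, so the mass of water = 3.600×10^14 m³ × 1023 kg m⁻³ = 3.683×10^17 kg = 3.68×10^5 Gt (and the same mass of ice, by conservation).

≈ 3.68×10^5 Gt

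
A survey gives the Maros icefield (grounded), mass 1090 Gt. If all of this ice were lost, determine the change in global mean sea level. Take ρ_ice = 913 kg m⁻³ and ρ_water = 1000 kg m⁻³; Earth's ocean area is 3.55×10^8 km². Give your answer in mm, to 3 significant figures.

≈ 3.07 mm

Maros: 1090 Gt = 1.090×10^15 kg; dividing by ρ_w = 1000 kg m⁻³ gives 1.090×10^12 m³ of water.
Spread over 3.55×10^14 m² of ocean, Δh = 1.090×10^12 / 3.55×10^14 = 3.07×10^-3 m = 3.07 mm.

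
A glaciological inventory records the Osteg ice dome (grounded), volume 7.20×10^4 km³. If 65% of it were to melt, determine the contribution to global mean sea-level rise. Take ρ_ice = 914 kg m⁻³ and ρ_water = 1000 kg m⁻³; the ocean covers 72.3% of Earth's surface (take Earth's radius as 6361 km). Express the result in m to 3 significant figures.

Osteg: 0.65 × 7.20×10^4 km³ × (914/1000) = 4.278×10^4 km³ of water.
Spread over 3.68×10^14 m² of ocean, Δh = 4.278×10^13 / 3.68×10^14 = 0.116 m.

≈ 0.116 m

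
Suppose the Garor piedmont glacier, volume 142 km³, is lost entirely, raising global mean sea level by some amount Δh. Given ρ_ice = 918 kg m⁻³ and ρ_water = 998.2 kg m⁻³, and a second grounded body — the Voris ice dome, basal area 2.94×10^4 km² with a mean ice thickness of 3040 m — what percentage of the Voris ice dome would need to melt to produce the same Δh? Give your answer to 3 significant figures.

≈ 0.159 %

Equal sea-level rise means equal mass of meltwater, i.e. equal mass of ice lost.
Ice mass of Garor: 1.304×10^14 kg; ice mass of Voris: 8.205×10^16 kg.
Fraction required = 1.304×10^14 / 8.205×10^16 = 1.59×10^-3 → 0.159 %.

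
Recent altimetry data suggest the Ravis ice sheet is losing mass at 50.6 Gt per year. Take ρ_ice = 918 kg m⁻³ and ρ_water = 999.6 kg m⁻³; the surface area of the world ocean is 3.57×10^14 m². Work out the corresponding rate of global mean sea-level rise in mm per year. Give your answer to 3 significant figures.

ρ_w = 999.6 kg m⁻³. Annual water volume added = 50.6 Gt / ρ_w = 5.060×10^13 kg / 999.6 kg m⁻³ = 5.062×10^10 m³.
Δh per year = 5.062×10^10 / 3.57×10^14 = 1.42×10^-4 m = 0.142 mm.

≈ 0.142 mm/yr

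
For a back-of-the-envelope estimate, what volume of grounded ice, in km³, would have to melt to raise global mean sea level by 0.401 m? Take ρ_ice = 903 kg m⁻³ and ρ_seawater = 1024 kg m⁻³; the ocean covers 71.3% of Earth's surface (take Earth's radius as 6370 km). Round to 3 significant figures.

Required water volume = Δh × A = 0.401 m × 3.64×10^14 m² = 1.458×10^14 m³ = 1.458×10^5 km³.
Ice volume = water volume × ρ_w/ρ_ice = 1.458×10^5 × 1024/903 = 1.65×10^5 km³.

≈ 1.65×10^5 km³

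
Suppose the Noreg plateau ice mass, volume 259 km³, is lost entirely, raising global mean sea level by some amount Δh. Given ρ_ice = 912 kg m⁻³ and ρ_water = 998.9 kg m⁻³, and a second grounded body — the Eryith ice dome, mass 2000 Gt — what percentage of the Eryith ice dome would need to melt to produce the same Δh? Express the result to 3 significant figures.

≈ 11.8 %

Equal sea-level rise means equal mass of meltwater, i.e. equal mass of ice lost.
Ice mass of Noreg: 2.362×10^14 kg; ice mass of Eryith: 2.000×10^15 kg.
Fraction required = 2.362×10^14 / 2.000×10^15 = 0.118 → 11.8 %.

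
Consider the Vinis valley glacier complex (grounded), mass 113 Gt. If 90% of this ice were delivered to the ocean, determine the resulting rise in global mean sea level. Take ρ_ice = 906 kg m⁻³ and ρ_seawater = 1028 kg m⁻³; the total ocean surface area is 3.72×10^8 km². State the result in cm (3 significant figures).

≈ 0.0266 cm

Vinis: 0.9 × 113 Gt = 1.017×10^14 kg; dividing by ρ_w = 1028 kg m⁻³ gives 9.893×10^10 m³ of water.
Spread over 3.72×10^14 m² of ocean, Δh = 9.893×10^10 / 3.72×10^14 = 2.66×10^-4 m = 0.0266 cm.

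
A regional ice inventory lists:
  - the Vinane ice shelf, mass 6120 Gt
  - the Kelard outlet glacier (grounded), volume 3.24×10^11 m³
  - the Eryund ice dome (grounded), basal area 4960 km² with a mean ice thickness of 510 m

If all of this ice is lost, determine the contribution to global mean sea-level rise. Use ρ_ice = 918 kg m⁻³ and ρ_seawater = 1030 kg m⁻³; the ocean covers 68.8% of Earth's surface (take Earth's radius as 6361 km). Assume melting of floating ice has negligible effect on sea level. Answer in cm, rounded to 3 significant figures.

≈ 0.727 cm

The Vinane ice shelf is floating and already displaces its own weight of water, so its melt adds essentially nothing to sea level.
Kelard: 3.24×10^11 m³ × (918/1030) = 2.888×10^11 m³ of water.
Eryund: ice volume = 4960 km² × 510 m = 2530 km³; 2530 × (918/1030) = 2255 km³ of water.
Total added water ≈ 2.543×10^12 m³ over 3.50×10^14 m² → Δh = 7.27×10^-3 m = 0.727 cm.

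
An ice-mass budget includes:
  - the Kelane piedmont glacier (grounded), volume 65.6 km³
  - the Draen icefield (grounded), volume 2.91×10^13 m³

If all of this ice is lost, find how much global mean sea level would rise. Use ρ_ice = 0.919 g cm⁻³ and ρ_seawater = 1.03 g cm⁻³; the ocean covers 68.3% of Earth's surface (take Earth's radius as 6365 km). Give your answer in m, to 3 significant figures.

≈ 0.0748 m

Kelane: 65.6 km³ × (919/1030) = 58.53 km³ of water.
Draen: 2.91×10^13 m³ × (919/1030) = 2.596×10^13 m³ of water.
Total added water ≈ 2.602×10^13 m³ over 3.48×10^14 m² → Δh = 0.0748 m.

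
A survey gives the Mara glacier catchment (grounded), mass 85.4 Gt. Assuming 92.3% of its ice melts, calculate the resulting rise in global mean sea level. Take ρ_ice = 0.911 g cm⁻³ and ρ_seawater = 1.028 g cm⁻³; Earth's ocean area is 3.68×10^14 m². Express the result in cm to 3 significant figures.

≈ 0.0208 cm

Mara: 0.923 × 85.4 Gt = 7.882×10^13 kg; dividing by ρ_w = 1.028 g cm⁻³ = 1028 kg m⁻³ gives 7.668×10^10 m³ of water.
Spread over 3.68×10^14 m² of ocean, Δh = 7.668×10^10 / 3.68×10^14 = 2.08×10^-4 m = 0.0208 cm.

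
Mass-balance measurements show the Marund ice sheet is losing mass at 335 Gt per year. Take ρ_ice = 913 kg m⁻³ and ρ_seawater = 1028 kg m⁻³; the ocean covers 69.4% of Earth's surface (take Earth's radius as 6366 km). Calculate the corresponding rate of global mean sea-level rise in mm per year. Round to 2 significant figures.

≈ 0.92 mm/yr

ρ_w = 1028 kg m⁻³. Annual water volume added = 335 Gt / ρ_w = 3.350×10^14 kg / 1028 kg m⁻³ = 3.259×10^11 m³.
Δh per year = 3.259×10^11 / 3.53×10^14 = 9.22×10^-4 m = 0.92 mm.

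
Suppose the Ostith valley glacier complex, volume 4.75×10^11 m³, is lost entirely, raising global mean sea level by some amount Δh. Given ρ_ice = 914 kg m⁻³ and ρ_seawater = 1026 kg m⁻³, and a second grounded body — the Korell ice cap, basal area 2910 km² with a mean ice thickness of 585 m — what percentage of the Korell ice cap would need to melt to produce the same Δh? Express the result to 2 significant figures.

≈ 28 %

Equal sea-level rise means equal mass of meltwater, i.e. equal mass of ice lost.
Ice mass of Ostith: 4.342×10^14 kg; ice mass of Korell: 1.556×10^15 kg.
Fraction required = 4.342×10^14 / 1.556×10^15 = 0.279 → 28 %.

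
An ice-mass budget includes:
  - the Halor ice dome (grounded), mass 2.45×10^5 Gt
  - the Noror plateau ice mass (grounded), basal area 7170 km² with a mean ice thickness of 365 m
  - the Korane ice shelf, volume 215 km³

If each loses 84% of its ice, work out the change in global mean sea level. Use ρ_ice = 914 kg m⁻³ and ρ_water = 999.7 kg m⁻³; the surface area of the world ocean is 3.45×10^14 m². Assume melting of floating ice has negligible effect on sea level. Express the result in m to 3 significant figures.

≈ 0.603 m

Halor: 0.84 × 2.45×10^5 Gt = 2.058×10^17 kg; dividing by ρ_w = 999.7 kg m⁻³ gives 2.059×10^14 m³ of water.
Noror: ice volume = 7170 km² × 365 m = 2617 km³; 0.84 × 2617 × (914/999.7) = 2010 km³ of water.
The Korane ice shelf is floating and already displaces its own weight of water, so its melt adds essentially nothing to sea level.
Total added water ≈ 2.079×10^14 m³ over 3.45×10^14 m² → Δh = 0.603 m.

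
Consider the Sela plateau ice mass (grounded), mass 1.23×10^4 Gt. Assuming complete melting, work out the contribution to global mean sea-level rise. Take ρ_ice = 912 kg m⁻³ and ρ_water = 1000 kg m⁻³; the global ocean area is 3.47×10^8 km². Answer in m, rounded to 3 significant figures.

Sela: 1.23×10^4 Gt = 1.230×10^16 kg; dividing by ρ_w = 1000 kg m⁻³ gives 1.230×10^13 m³ of water.
Spread over 3.47×10^14 m² of ocean, Δh = 1.230×10^13 / 3.47×10^14 = 0.0354 m.

≈ 0.0354 m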